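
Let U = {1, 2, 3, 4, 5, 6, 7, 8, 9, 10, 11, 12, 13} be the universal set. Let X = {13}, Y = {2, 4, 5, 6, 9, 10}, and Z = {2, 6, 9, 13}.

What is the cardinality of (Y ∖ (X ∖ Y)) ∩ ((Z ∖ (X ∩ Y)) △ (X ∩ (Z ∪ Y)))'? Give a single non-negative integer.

3

X ∖ Y = {13}
Y ∖ (X ∖ Y) = {2, 4, 5, 6, 9, 10}
X ∩ Y = {}
Z ∖ (X ∩ Y) = {2, 6, 9, 13}
Z ∪ Y = {2, 4, 5, 6, 9, 10, 13}
X ∩ (Z ∪ Y) = {13}
(Z ∖ (X ∩ Y)) △ (X ∩ (Z ∪ Y)) = {2, 6, 9}
((Z ∖ (X ∩ Y)) △ (X ∩ (Z ∪ Y)))' = {1, 3, 4, 5, 7, 8, 10, 11, 12, 13}
(Y ∖ (X ∖ Y)) ∩ ((Z ∖ (X ∩ Y)) △ (X ∩ (Z ∪ Y)))' = {4, 5, 10}
|(Y ∖ (X ∖ Y)) ∩ ((Z ∖ (X ∩ Y)) △ (X ∩ (Z ∪ Y)))'| = 3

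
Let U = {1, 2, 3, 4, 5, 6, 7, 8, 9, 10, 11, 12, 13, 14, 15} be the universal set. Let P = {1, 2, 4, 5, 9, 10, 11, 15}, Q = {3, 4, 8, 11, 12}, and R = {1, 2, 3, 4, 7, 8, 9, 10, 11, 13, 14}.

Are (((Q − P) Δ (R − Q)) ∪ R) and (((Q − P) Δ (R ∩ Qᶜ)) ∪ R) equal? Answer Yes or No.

Yes

Q − P = {3, 8, 12}
R − Q = {1, 2, 7, 9, 10, 13, 14}
(Q − P) Δ (R − Q) = {1, 2, 3, 7, 8, 9, 10, 12, 13, 14}
((Q − P) Δ (R − Q)) ∪ R = {1, 2, 3, 4, 7, 8, 9, 10, 11, 12, 13, 14}
Qᶜ = {1, 2, 5, 6, 7, 9, 10, 13, 14, 15}
R ∩ Qᶜ = {1, 2, 7, 9, 10, 13, 14}
(Q − P) Δ (R ∩ Qᶜ) = {1, 2, 3, 7, 8, 9, 10, 12, 13, 14}
((Q − P) Δ (R ∩ Qᶜ)) ∪ R = {1, 2, 3, 4, 7, 8, 9, 10, 11, 12, 13, 14}
Both equal {1, 2, 3, 4, 7, 8, 9, 10, 11, 12, 13, 14}, so ((Q − P) Δ (R − Q)) ∪ R = ((Q − P) Δ (R ∩ Qᶜ)) ∪ R.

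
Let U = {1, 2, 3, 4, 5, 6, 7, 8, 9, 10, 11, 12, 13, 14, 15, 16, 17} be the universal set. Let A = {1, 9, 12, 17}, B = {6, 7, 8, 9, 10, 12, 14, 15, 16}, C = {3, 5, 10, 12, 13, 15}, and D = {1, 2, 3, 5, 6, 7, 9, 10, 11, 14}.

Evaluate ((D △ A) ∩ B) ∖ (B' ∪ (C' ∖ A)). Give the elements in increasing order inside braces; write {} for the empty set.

D △ A = {2, 3, 5, 6, 7, 10, 11, 12, 14, 17}
(D △ A) ∩ B = {6, 7, 10, 12, 14}
B' = {1, 2, 3, 4, 5, 11, 13, 17}
C' = {1, 2, 4, 6, 7, 8, 9, 11, 14, 16, 17}
C' ∖ A = {2, 4, 6, 7, 8, 11, 14, 16}
B' ∪ (C' ∖ A) = {1, 2, 3, 4, 5, 6, 7, 8, 11, 13, 14, 16, 17}
((D △ A) ∩ B) ∖ (B' ∪ (C' ∖ A)) = {10, 12}

{10, 12}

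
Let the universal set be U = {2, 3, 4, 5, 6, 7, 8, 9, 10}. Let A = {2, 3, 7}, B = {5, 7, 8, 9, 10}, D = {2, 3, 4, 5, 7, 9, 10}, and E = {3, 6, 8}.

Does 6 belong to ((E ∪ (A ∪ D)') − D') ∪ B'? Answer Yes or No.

Yes

6 ∉ A and 6 ∉ D, so 6 ∉ A ∪ D
6 ∈ (A ∪ D)' since 6 ∉ (A ∪ D)
6 ∈ E and 6 ∈ (A ∪ D)', so 6 ∈ E ∪ (A ∪ D)'
6 ∉ D, so 6 ∈ D'
6 ∈ (E ∪ (A ∪ D)') and 6 ∈ D', so 6 ∉ (E ∪ (A ∪ D)') − D'
6 ∉ B, so 6 ∈ B'
6 ∉ ((E ∪ (A ∪ D)') − D') and 6 ∈ B', so 6 ∈ ((E ∪ (A ∪ D)') − D') ∪ B'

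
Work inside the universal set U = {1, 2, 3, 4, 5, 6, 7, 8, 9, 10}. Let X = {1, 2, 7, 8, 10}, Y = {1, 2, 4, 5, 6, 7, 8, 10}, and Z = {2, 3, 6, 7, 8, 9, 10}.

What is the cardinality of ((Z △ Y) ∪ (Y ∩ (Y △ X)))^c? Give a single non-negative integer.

4

Z △ Y = {1, 3, 4, 5, 9}
Y △ X = {4, 5, 6}
Y ∩ (Y △ X) = {4, 5, 6}
(Z △ Y) ∪ (Y ∩ (Y △ X)) = {1, 3, 4, 5, 6, 9}
((Z △ Y) ∪ (Y ∩ (Y △ X)))^c = {2, 7, 8, 10}
|((Z △ Y) ∪ (Y ∩ (Y △ X)))^c| = 4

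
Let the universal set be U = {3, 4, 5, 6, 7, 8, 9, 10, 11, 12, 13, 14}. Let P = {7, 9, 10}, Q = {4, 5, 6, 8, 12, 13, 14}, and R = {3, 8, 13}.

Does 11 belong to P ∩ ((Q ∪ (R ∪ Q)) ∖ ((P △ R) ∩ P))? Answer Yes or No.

11 ∉ R and 11 ∉ Q, so 11 ∉ R ∪ Q
11 ∉ Q and 11 ∉ (R ∪ Q), so 11 ∉ Q ∪ (R ∪ Q)
11 ∉ P and 11 ∉ R, so 11 ∉ P △ R
11 ∉ (P △ R) and 11 ∉ P, so 11 ∉ (P △ R) ∩ P
11 ∉ (Q ∪ (R ∪ Q)) and 11 ∉ ((P △ R) ∩ P), so 11 ∉ (Q ∪ (R ∪ Q)) ∖ ((P △ R) ∩ P)
11 ∉ P and 11 ∉ ((Q ∪ (R ∪ Q)) ∖ ((P △ R) ∩ P)), so 11 ∉ P ∩ ((Q ∪ (R ∪ Q)) ∖ ((P △ R) ∩ P))

No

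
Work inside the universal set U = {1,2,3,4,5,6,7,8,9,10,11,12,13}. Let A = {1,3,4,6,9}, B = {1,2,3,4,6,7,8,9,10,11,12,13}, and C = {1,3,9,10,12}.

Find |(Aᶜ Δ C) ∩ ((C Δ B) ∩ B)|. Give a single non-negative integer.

5

Aᶜ = {2,5,7,8,10,11,12,13}
Aᶜ Δ C = {1,2,3,5,7,8,9,11,13}
C Δ B = {2,4,6,7,8,11,13}
(C Δ B) ∩ B = {2,4,6,7,8,11,13}
(Aᶜ Δ C) ∩ ((C Δ B) ∩ B) = {2,7,8,11,13}
|(Aᶜ Δ C) ∩ ((C Δ B) ∩ B)| = 5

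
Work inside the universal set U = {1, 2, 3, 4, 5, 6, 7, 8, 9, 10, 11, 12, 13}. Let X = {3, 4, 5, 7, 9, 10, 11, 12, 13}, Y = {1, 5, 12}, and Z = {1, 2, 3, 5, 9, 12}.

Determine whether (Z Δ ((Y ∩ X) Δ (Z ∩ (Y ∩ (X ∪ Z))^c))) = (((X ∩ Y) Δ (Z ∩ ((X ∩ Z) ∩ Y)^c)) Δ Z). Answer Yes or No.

No

Y ∩ X = {5, 12}
X ∪ Z = {1, 2, 3, 4, 5, 7, 9, 10, 11, 12, 13}
Y ∩ (X ∪ Z) = {1, 5, 12}
(Y ∩ (X ∪ Z))^c = {2, 3, 4, 6, 7, 8, 9, 10, 11, 13}
Z ∩ (Y ∩ (X ∪ Z))^c = {2, 3, 9}
(Y ∩ X) Δ (Z ∩ (Y ∩ (X ∪ Z))^c) = {2, 3, 5, 9, 12}
Z Δ ((Y ∩ X) Δ (Z ∩ (Y ∩ (X ∪ Z))^c)) = {1}
X ∩ Y = {5, 12}
X ∩ Z = {3, 5, 9, 12}
(X ∩ Z) ∩ Y = {5, 12}
((X ∩ Z) ∩ Y)^c = {1, 2, 3, 4, 6, 7, 8, 9, 10, 11, 13}
Z ∩ ((X ∩ Z) ∩ Y)^c = {1, 2, 3, 9}
(X ∩ Y) Δ (Z ∩ ((X ∩ Z) ∩ Y)^c) = {1, 2, 3, 5, 9, 12}
((X ∩ Y) Δ (Z ∩ ((X ∩ Z) ∩ Y)^c)) Δ Z = {}
1 ∈ Z Δ ((Y ∩ X) Δ (Z ∩ (Y ∩ (X ∪ Z))^c)) but 1 ∉ ((X ∩ Y) Δ (Z ∩ ((X ∩ Z) ∩ Y)^c)) Δ Z, so they differ.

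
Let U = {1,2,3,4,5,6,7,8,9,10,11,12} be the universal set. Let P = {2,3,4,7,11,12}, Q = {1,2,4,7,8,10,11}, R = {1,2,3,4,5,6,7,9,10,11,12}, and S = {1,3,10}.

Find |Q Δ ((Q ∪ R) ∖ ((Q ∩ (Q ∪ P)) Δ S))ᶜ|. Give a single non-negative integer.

3

Q ∪ R = {1,2,3,4,5,6,7,8,9,10,11,12}
Q ∪ P = {1,2,3,4,7,8,10,11,12}
Q ∩ (Q ∪ P) = {1,2,4,7,8,10,11}
(Q ∩ (Q ∪ P)) Δ S = {2,3,4,7,8,11}
(Q ∪ R) ∖ ((Q ∩ (Q ∪ P)) Δ S) = {1,5,6,9,10,12}
((Q ∪ R) ∖ ((Q ∩ (Q ∪ P)) Δ S))ᶜ = {2,3,4,7,8,11}
Q Δ ((Q ∪ R) ∖ ((Q ∩ (Q ∪ P)) Δ S))ᶜ = {1,3,10}
|Q Δ ((Q ∪ R) ∖ ((Q ∩ (Q ∪ P)) Δ S))ᶜ| = 3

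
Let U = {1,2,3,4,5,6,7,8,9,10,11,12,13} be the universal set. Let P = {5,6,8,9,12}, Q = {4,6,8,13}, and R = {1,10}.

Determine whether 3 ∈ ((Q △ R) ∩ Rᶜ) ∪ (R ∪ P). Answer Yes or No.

No

3 ∉ Q and 3 ∉ R, so 3 ∉ Q △ R
3 ∉ R, so 3 ∈ Rᶜ
3 ∉ (Q △ R) and 3 ∈ Rᶜ, so 3 ∉ (Q △ R) ∩ Rᶜ
3 ∉ R and 3 ∉ P, so 3 ∉ R ∪ P
3 ∉ ((Q △ R) ∩ Rᶜ) and 3 ∉ (R ∪ P), so 3 ∉ ((Q △ R) ∩ Rᶜ) ∪ (R ∪ P)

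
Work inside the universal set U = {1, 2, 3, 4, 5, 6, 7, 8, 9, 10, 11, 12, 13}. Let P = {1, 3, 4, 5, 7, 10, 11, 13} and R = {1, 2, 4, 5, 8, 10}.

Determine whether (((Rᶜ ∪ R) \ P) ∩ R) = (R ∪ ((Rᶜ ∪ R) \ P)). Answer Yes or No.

Rᶜ = {3, 6, 7, 9, 11, 12, 13}
Rᶜ ∪ R = {1, 2, 3, 4, 5, 6, 7, 8, 9, 10, 11, 12, 13}
(Rᶜ ∪ R) \ P = {2, 6, 8, 9, 12}
((Rᶜ ∪ R) \ P) ∩ R = {2, 8}
R ∪ ((Rᶜ ∪ R) \ P) = {1, 2, 4, 5, 6, 8, 9, 10, 12}
1 ∈ R ∪ ((Rᶜ ∪ R) \ P) but 1 ∉ ((Rᶜ ∪ R) \ P) ∩ R, so they differ.

No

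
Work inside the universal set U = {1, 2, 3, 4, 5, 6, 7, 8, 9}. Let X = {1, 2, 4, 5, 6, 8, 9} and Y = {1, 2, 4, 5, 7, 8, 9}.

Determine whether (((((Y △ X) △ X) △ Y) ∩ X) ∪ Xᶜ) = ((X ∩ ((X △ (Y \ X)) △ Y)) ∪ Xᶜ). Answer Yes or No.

No

Y △ X = {6, 7}
(Y △ X) △ X = {1, 2, 4, 5, 7, 8, 9}
((Y △ X) △ X) △ Y = {}
(((Y △ X) △ X) △ Y) ∩ X = {}
Xᶜ = {3, 7}
((((Y △ X) △ X) △ Y) ∩ X) ∪ Xᶜ = {3, 7}
Y \ X = {7}
X △ (Y \ X) = {1, 2, 4, 5, 6, 7, 8, 9}
(X △ (Y \ X)) △ Y = {6}
X ∩ ((X △ (Y \ X)) △ Y) = {6}
(X ∩ ((X △ (Y \ X)) △ Y)) ∪ Xᶜ = {3, 6, 7}
6 ∈ (X ∩ ((X △ (Y \ X)) △ Y)) ∪ Xᶜ but 6 ∉ ((((Y △ X) △ X) △ Y) ∩ X) ∪ Xᶜ, so they differ.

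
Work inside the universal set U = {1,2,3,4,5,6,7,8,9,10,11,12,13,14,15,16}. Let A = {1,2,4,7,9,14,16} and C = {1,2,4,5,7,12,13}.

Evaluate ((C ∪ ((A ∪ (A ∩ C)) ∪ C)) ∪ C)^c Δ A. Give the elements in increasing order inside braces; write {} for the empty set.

A ∩ C = {1,2,4,7}
A ∪ (A ∩ C) = {1,2,4,7,9,14,16}
(A ∪ (A ∩ C)) ∪ C = {1,2,4,5,7,9,12,13,14,16}
C ∪ ((A ∪ (A ∩ C)) ∪ C) = {1,2,4,5,7,9,12,13,14,16}
(C ∪ ((A ∪ (A ∩ C)) ∪ C)) ∪ C = {1,2,4,5,7,9,12,13,14,16}
((C ∪ ((A ∪ (A ∩ C)) ∪ C)) ∪ C)^c = {3,6,8,10,11,15}
((C ∪ ((A ∪ (A ∩ C)) ∪ C)) ∪ C)^c Δ A = {1,2,3,4,6,7,8,9,10,11,14,15,16}

{1,2,3,4,6,7,8,9,10,11,14,15,16}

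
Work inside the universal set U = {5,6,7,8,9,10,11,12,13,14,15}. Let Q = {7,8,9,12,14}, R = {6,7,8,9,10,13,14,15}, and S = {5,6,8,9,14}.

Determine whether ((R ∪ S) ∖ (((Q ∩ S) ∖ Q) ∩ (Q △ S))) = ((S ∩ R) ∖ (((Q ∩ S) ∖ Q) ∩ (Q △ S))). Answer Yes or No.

No

R ∪ S = {5,6,7,8,9,10,13,14,15}
Q ∩ S = {8,9,14}
(Q ∩ S) ∖ Q = {}
Q △ S = {5,6,7,12}
((Q ∩ S) ∖ Q) ∩ (Q △ S) = {}
(R ∪ S) ∖ (((Q ∩ S) ∖ Q) ∩ (Q △ S)) = {5,6,7,8,9,10,13,14,15}
S ∩ R = {6,8,9,14}
(S ∩ R) ∖ (((Q ∩ S) ∖ Q) ∩ (Q △ S)) = {6,8,9,14}
5 ∈ (R ∪ S) ∖ (((Q ∩ S) ∖ Q) ∩ (Q △ S)) but 5 ∉ (S ∩ R) ∖ (((Q ∩ S) ∖ Q) ∩ (Q △ S)), so they differ.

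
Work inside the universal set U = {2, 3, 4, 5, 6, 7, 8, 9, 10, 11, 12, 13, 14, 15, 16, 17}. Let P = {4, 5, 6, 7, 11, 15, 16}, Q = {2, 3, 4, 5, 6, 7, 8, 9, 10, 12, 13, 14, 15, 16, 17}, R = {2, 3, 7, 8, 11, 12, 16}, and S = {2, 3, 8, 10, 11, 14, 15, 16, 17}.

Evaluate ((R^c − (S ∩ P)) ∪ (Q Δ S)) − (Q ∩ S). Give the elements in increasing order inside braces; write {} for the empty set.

R^c = {4, 5, 6, 9, 10, 13, 14, 15, 17}
S ∩ P = {11, 15, 16}
R^c − (S ∩ P) = {4, 5, 6, 9, 10, 13, 14, 17}
Q Δ S = {4, 5, 6, 7, 9, 11, 12, 13}
(R^c − (S ∩ P)) ∪ (Q Δ S) = {4, 5, 6, 7, 9, 10, 11, 12, 13, 14, 17}
Q ∩ S = {2, 3, 8, 10, 14, 15, 16, 17}
((R^c − (S ∩ P)) ∪ (Q Δ S)) − (Q ∩ S) = {4, 5, 6, 7, 9, 11, 12, 13}

{4, 5, 6, 7, 9, 11, 12, 13}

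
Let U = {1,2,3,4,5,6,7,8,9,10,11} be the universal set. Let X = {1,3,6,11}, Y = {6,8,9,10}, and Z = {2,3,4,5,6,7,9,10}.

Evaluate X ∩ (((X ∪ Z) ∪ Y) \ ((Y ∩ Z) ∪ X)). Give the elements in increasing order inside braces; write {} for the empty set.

{}

X ∪ Z = {1,2,3,4,5,6,7,9,10,11}
(X ∪ Z) ∪ Y = {1,2,3,4,5,6,7,8,9,10,11}
Y ∩ Z = {6,9,10}
(Y ∩ Z) ∪ X = {1,3,6,9,10,11}
((X ∪ Z) ∪ Y) \ ((Y ∩ Z) ∪ X) = {2,4,5,7,8}
X ∩ (((X ∪ Z) ∪ Y) \ ((Y ∩ Z) ∪ X)) = {}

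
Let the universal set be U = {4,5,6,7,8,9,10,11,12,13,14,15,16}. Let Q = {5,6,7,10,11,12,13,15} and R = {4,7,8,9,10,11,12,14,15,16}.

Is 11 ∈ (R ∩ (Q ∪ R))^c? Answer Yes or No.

11 ∈ Q and 11 ∈ R, so 11 ∈ Q ∪ R
11 ∈ R and 11 ∈ (Q ∪ R), so 11 ∈ R ∩ (Q ∪ R)
11 ∉ (R ∩ (Q ∪ R))^c since 11 ∈ (R ∩ (Q ∪ R))

No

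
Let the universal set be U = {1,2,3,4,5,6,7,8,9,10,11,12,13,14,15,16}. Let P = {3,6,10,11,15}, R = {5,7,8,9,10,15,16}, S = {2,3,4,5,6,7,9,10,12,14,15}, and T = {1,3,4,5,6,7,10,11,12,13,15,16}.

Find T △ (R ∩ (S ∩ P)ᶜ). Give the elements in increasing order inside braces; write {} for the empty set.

{1,3,4,6,8,9,10,11,12,13,15}

S ∩ P = {3,6,10,15}
(S ∩ P)ᶜ = {1,2,4,5,7,8,9,11,12,13,14,16}
R ∩ (S ∩ P)ᶜ = {5,7,8,9,16}
T △ (R ∩ (S ∩ P)ᶜ) = {1,3,4,6,8,9,10,11,12,13,15}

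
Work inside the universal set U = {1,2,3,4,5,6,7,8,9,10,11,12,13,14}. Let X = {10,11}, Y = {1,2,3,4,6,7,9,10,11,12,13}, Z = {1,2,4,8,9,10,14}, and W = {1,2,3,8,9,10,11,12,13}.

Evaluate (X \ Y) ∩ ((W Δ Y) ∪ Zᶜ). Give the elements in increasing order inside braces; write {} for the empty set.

X \ Y = {}
W Δ Y = {4,6,7,8}
Zᶜ = {3,5,6,7,11,12,13}
(W Δ Y) ∪ Zᶜ = {3,4,5,6,7,8,11,12,13}
(X \ Y) ∩ ((W Δ Y) ∪ Zᶜ) = {}

{}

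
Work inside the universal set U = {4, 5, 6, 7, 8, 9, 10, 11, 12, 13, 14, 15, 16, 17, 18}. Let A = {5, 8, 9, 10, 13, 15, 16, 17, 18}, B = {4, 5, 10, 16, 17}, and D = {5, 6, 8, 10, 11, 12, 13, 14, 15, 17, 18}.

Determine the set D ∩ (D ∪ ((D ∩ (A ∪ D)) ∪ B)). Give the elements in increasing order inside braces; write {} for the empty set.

{5, 6, 8, 10, 11, 12, 13, 14, 15, 17, 18}

A ∪ D = {5, 6, 8, 9, 10, 11, 12, 13, 14, 15, 16, 17, 18}
D ∩ (A ∪ D) = {5, 6, 8, 10, 11, 12, 13, 14, 15, 17, 18}
(D ∩ (A ∪ D)) ∪ B = {4, 5, 6, 8, 10, 11, 12, 13, 14, 15, 16, 17, 18}
D ∪ ((D ∩ (A ∪ D)) ∪ B) = {4, 5, 6, 8, 10, 11, 12, 13, 14, 15, 16, 17, 18}
D ∩ (D ∪ ((D ∩ (A ∪ D)) ∪ B)) = {5, 6, 8, 10, 11, 12, 13, 14, 15, 17, 18}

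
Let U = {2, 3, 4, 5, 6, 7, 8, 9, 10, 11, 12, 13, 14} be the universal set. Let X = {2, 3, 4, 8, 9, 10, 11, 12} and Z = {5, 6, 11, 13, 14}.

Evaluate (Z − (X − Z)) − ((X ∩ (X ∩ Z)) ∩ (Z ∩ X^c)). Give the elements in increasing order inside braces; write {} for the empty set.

{5, 6, 11, 13, 14}

X − Z = {2, 3, 4, 8, 9, 10, 12}
Z − (X − Z) = {5, 6, 11, 13, 14}
X ∩ Z = {11}
X ∩ (X ∩ Z) = {11}
X^c = {5, 6, 7, 13, 14}
Z ∩ X^c = {5, 6, 13, 14}
(X ∩ (X ∩ Z)) ∩ (Z ∩ X^c) = {}
(Z − (X − Z)) − ((X ∩ (X ∩ Z)) ∩ (Z ∩ X^c)) = {5, 6, 11, 13, 14}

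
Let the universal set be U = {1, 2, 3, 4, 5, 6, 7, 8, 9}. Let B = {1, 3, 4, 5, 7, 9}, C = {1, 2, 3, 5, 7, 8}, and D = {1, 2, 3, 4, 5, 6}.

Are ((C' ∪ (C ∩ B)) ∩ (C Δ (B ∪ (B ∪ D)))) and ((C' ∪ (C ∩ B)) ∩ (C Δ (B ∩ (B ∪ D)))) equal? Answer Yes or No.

C' = {4, 6, 9}
C ∩ B = {1, 3, 5, 7}
C' ∪ (C ∩ B) = {1, 3, 4, 5, 6, 7, 9}
B ∪ D = {1, 2, 3, 4, 5, 6, 7, 9}
B ∪ (B ∪ D) = {1, 2, 3, 4, 5, 6, 7, 9}
C Δ (B ∪ (B ∪ D)) = {4, 6, 8, 9}
(C' ∪ (C ∩ B)) ∩ (C Δ (B ∪ (B ∪ D))) = {4, 6, 9}
B ∩ (B ∪ D) = {1, 3, 4, 5, 7, 9}
C Δ (B ∩ (B ∪ D)) = {2, 4, 8, 9}
(C' ∪ (C ∩ B)) ∩ (C Δ (B ∩ (B ∪ D))) = {4, 9}
6 ∈ (C' ∪ (C ∩ B)) ∩ (C Δ (B ∪ (B ∪ D))) but 6 ∉ (C' ∪ (C ∩ B)) ∩ (C Δ (B ∩ (B ∪ D))), so they differ.

No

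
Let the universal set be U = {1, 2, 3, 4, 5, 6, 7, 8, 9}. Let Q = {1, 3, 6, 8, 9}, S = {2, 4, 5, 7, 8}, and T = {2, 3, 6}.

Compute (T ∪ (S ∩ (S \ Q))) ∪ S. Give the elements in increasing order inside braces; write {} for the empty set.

S \ Q = {2, 4, 5, 7}
S ∩ (S \ Q) = {2, 4, 5, 7}
T ∪ (S ∩ (S \ Q)) = {2, 3, 4, 5, 6, 7}
(T ∪ (S ∩ (S \ Q))) ∪ S = {2, 3, 4, 5, 6, 7, 8}

{2, 3, 4, 5, 6, 7, 8}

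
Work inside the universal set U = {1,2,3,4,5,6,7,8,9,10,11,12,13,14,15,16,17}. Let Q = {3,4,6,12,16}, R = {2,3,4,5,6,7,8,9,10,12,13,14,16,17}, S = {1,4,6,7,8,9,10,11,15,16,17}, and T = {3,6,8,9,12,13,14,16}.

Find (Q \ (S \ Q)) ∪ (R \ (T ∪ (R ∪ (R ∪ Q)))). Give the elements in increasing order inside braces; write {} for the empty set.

{3,4,6,12,16}

S \ Q = {1,7,8,9,10,11,15,17}
Q \ (S \ Q) = {3,4,6,12,16}
R ∪ Q = {2,3,4,5,6,7,8,9,10,12,13,14,16,17}
R ∪ (R ∪ Q) = {2,3,4,5,6,7,8,9,10,12,13,14,16,17}
T ∪ (R ∪ (R ∪ Q)) = {2,3,4,5,6,7,8,9,10,12,13,14,16,17}
R \ (T ∪ (R ∪ (R ∪ Q))) = {}
(Q \ (S \ Q)) ∪ (R \ (T ∪ (R ∪ (R ∪ Q)))) = {3,4,6,12,16}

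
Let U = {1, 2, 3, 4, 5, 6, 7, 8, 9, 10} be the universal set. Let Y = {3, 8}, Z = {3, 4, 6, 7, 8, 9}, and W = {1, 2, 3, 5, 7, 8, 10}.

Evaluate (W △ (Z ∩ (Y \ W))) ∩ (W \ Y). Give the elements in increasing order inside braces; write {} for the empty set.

{1, 2, 5, 7, 10}

Y \ W = {}
Z ∩ (Y \ W) = {}
W △ (Z ∩ (Y \ W)) = {1, 2, 3, 5, 7, 8, 10}
W \ Y = {1, 2, 5, 7, 10}
(W △ (Z ∩ (Y \ W))) ∩ (W \ Y) = {1, 2, 5, 7, 10}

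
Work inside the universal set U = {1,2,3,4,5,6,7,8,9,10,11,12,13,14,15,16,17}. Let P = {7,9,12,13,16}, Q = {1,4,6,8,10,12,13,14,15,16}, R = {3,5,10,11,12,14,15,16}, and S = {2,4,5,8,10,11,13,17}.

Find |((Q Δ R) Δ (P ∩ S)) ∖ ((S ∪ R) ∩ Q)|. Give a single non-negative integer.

Q Δ R = {1,3,4,5,6,8,11,13}
P ∩ S = {13}
(Q Δ R) Δ (P ∩ S) = {1,3,4,5,6,8,11}
S ∪ R = {2,3,4,5,8,10,11,12,13,14,15,16,17}
(S ∪ R) ∩ Q = {4,8,10,12,13,14,15,16}
((Q Δ R) Δ (P ∩ S)) ∖ ((S ∪ R) ∩ Q) = {1,3,5,6,11}
|((Q Δ R) Δ (P ∩ S)) ∖ ((S ∪ R) ∩ Q)| = 5

5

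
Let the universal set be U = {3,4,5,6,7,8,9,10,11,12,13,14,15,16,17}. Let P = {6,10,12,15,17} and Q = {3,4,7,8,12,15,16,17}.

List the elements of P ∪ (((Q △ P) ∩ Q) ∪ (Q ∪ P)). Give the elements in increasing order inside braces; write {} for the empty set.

Q △ P = {3,4,6,7,8,10,16}
(Q △ P) ∩ Q = {3,4,7,8,16}
Q ∪ P = {3,4,6,7,8,10,12,15,16,17}
((Q △ P) ∩ Q) ∪ (Q ∪ P) = {3,4,6,7,8,10,12,15,16,17}
P ∪ (((Q △ P) ∩ Q) ∪ (Q ∪ P)) = {3,4,6,7,8,10,12,15,16,17}

{3,4,6,7,8,10,12,15,16,17}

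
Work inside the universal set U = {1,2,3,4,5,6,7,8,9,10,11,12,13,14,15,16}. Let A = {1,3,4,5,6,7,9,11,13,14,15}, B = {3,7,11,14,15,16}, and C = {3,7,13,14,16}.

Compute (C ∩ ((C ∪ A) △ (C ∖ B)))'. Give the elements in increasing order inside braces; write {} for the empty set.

C ∪ A = {1,3,4,5,6,7,9,11,13,14,15,16}
C ∖ B = {13}
(C ∪ A) △ (C ∖ B) = {1,3,4,5,6,7,9,11,14,15,16}
C ∩ ((C ∪ A) △ (C ∖ B)) = {3,7,14,16}
(C ∩ ((C ∪ A) △ (C ∖ B)))' = {1,2,4,5,6,8,9,10,11,12,13,15}

{1,2,4,5,6,8,9,10,11,12,13,15}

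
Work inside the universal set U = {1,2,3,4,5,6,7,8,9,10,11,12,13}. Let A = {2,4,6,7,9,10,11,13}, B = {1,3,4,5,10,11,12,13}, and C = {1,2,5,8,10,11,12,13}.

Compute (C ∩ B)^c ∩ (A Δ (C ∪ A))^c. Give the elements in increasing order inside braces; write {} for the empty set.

{2,3,4,6,7,9}

C ∩ B = {1,5,10,11,12,13}
(C ∩ B)^c = {2,3,4,6,7,8,9}
C ∪ A = {1,2,4,5,6,7,8,9,10,11,12,13}
A Δ (C ∪ A) = {1,5,8,12}
(A Δ (C ∪ A))^c = {2,3,4,6,7,9,10,11,13}
(C ∩ B)^c ∩ (A Δ (C ∪ A))^c = {2,3,4,6,7,9}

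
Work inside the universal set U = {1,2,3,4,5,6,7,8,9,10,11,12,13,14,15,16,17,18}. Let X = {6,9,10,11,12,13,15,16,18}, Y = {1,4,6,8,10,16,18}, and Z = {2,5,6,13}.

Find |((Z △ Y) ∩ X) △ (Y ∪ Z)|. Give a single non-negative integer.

6

Z △ Y = {1,2,4,5,8,10,13,16,18}
(Z △ Y) ∩ X = {10,13,16,18}
Y ∪ Z = {1,2,4,5,6,8,10,13,16,18}
((Z △ Y) ∩ X) △ (Y ∪ Z) = {1,2,4,5,6,8}
|((Z △ Y) ∩ X) △ (Y ∪ Z)| = 6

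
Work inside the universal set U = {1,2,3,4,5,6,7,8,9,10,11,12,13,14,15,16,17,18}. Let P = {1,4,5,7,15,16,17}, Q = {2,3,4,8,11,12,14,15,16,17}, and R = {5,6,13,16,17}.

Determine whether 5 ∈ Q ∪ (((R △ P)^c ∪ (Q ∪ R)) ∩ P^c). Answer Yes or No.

No

5 ∈ R and 5 ∈ P, so 5 ∉ R △ P
5 ∈ (R △ P)^c since 5 ∉ (R △ P)
5 ∉ Q and 5 ∈ R, so 5 ∈ Q ∪ R
5 ∈ (R △ P)^c and 5 ∈ (Q ∪ R), so 5 ∈ (R △ P)^c ∪ (Q ∪ R)
5 ∈ P, so 5 ∉ P^c
5 ∈ ((R △ P)^c ∪ (Q ∪ R)) and 5 ∉ P^c, so 5 ∉ ((R △ P)^c ∪ (Q ∪ R)) ∩ P^c
5 ∉ Q and 5 ∉ (((R △ P)^c ∪ (Q ∪ R)) ∩ P^c), so 5 ∉ Q ∪ (((R △ P)^c ∪ (Q ∪ R)) ∩ P^c)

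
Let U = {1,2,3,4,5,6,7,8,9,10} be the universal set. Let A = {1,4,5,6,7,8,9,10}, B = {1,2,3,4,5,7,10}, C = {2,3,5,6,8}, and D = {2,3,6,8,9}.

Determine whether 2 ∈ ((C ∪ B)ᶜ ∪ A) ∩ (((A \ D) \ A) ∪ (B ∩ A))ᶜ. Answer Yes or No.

No

2 ∈ C and 2 ∈ B, so 2 ∈ C ∪ B
2 ∉ (C ∪ B)ᶜ since 2 ∈ (C ∪ B)
2 ∉ (C ∪ B)ᶜ and 2 ∉ A, so 2 ∉ (C ∪ B)ᶜ ∪ A
2 ∉ A and 2 ∈ D, so 2 ∉ A \ D
2 ∉ (A \ D) and 2 ∉ A, so 2 ∉ (A \ D) \ A
2 ∈ B and 2 ∉ A, so 2 ∉ B ∩ A
2 ∉ ((A \ D) \ A) and 2 ∉ (B ∩ A), so 2 ∉ ((A \ D) \ A) ∪ (B ∩ A)
2 ∈ (((A \ D) \ A) ∪ (B ∩ A))ᶜ since 2 ∉ (((A \ D) \ A) ∪ (B ∩ A))
2 ∉ ((C ∪ B)ᶜ ∪ A) and 2 ∈ (((A \ D) \ A) ∪ (B ∩ A))ᶜ, so 2 ∉ ((C ∪ B)ᶜ ∪ A) ∩ (((A \ D) \ A) ∪ (B ∩ A))ᶜ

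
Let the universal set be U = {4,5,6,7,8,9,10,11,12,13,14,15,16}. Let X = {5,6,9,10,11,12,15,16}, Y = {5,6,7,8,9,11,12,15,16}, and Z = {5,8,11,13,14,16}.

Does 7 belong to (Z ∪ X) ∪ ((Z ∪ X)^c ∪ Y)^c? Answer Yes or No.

7 ∉ Z and 7 ∉ X, so 7 ∉ Z ∪ X
7 ∉ Z and 7 ∉ X, so 7 ∉ Z ∪ X
7 ∈ (Z ∪ X)^c since 7 ∉ (Z ∪ X)
7 ∈ (Z ∪ X)^c and 7 ∈ Y, so 7 ∈ (Z ∪ X)^c ∪ Y
7 ∉ ((Z ∪ X)^c ∪ Y)^c since 7 ∈ ((Z ∪ X)^c ∪ Y)
7 ∉ (Z ∪ X) and 7 ∉ ((Z ∪ X)^c ∪ Y)^c, so 7 ∉ (Z ∪ X) ∪ ((Z ∪ X)^c ∪ Y)^c

No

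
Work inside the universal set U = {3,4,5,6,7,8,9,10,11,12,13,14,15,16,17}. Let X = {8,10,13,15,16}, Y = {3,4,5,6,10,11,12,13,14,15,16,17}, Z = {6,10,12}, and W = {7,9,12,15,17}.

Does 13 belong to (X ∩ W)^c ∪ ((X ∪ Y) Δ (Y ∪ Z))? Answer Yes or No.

Yes

13 ∈ X and 13 ∉ W, so 13 ∉ X ∩ W
13 ∈ (X ∩ W)^c since 13 ∉ (X ∩ W)
13 ∈ X and 13 ∈ Y, so 13 ∈ X ∪ Y
13 ∈ Y and 13 ∉ Z, so 13 ∈ Y ∪ Z
13 ∈ (X ∪ Y) and 13 ∈ (Y ∪ Z), so 13 ∉ (X ∪ Y) Δ (Y ∪ Z)
13 ∈ (X ∩ W)^c and 13 ∉ ((X ∪ Y) Δ (Y ∪ Z)), so 13 ∈ (X ∩ W)^c ∪ ((X ∪ Y) Δ (Y ∪ Z))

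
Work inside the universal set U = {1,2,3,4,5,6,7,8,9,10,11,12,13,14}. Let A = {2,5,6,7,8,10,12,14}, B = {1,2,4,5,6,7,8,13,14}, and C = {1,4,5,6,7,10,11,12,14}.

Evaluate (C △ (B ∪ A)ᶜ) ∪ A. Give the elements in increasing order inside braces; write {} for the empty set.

{1,2,3,4,5,6,7,8,9,10,12,14}

B ∪ A = {1,2,4,5,6,7,8,10,12,13,14}
(B ∪ A)ᶜ = {3,9,11}
C △ (B ∪ A)ᶜ = {1,3,4,5,6,7,9,10,12,14}
(C △ (B ∪ A)ᶜ) ∪ A = {1,2,3,4,5,6,7,8,9,10,12,14}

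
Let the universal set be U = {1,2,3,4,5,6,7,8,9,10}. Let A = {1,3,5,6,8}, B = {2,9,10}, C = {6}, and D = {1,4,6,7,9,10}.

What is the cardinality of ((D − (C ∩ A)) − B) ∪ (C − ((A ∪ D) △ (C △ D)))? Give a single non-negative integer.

C ∩ A = {6}
D − (C ∩ A) = {1,4,7,9,10}
(D − (C ∩ A)) − B = {1,4,7}
A ∪ D = {1,3,4,5,6,7,8,9,10}
C △ D = {1,4,7,9,10}
(A ∪ D) △ (C △ D) = {3,5,6,8}
C − ((A ∪ D) △ (C △ D)) = {}
((D − (C ∩ A)) − B) ∪ (C − ((A ∪ D) △ (C △ D))) = {1,4,7}
|((D − (C ∩ A)) − B) ∪ (C − ((A ∪ D) △ (C △ D)))| = 3

3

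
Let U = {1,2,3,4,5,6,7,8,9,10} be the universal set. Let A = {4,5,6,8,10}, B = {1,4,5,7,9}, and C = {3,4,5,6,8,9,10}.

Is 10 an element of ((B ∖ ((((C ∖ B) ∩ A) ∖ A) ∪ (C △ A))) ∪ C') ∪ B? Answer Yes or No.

No

10 ∈ C and 10 ∉ B, so 10 ∈ C ∖ B
10 ∈ (C ∖ B) and 10 ∈ A, so 10 ∈ (C ∖ B) ∩ A
10 ∈ ((C ∖ B) ∩ A) and 10 ∈ A, so 10 ∉ ((C ∖ B) ∩ A) ∖ A
10 ∈ C and 10 ∈ A, so 10 ∉ C △ A
10 ∉ (((C ∖ B) ∩ A) ∖ A) and 10 ∉ (C △ A), so 10 ∉ (((C ∖ B) ∩ A) ∖ A) ∪ (C △ A)
10 ∉ B and 10 ∉ ((((C ∖ B) ∩ A) ∖ A) ∪ (C △ A)), so 10 ∉ B ∖ ((((C ∖ B) ∩ A) ∖ A) ∪ (C △ A))
10 ∈ C, so 10 ∉ C'
10 ∉ (B ∖ ((((C ∖ B) ∩ A) ∖ A) ∪ (C △ A))) and 10 ∉ C', so 10 ∉ (B ∖ ((((C ∖ B) ∩ A) ∖ A) ∪ (C △ A))) ∪ C'
10 ∉ ((B ∖ ((((C ∖ B) ∩ A) ∖ A) ∪ (C △ A))) ∪ C') and 10 ∉ B, so 10 ∉ ((B ∖ ((((C ∖ B) ∩ A) ∖ A) ∪ (C △ A))) ∪ C') ∪ B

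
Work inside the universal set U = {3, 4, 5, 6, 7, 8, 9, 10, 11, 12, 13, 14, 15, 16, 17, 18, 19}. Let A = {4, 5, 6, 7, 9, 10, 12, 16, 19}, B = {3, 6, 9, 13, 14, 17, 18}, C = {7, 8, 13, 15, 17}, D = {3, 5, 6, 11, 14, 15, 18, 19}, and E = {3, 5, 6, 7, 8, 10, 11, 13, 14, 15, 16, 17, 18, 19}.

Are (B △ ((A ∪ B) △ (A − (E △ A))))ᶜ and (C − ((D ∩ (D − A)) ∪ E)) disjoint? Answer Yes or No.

Yes

A ∪ B = {3, 4, 5, 6, 7, 9, 10, 12, 13, 14, 16, 17, 18, 19}
E △ A = {3, 4, 8, 9, 11, 12, 13, 14, 15, 17, 18}
A − (E △ A) = {5, 6, 7, 10, 16, 19}
(A ∪ B) △ (A − (E △ A)) = {3, 4, 9, 12, 13, 14, 17, 18}
B △ ((A ∪ B) △ (A − (E △ A))) = {4, 6, 12}
(B △ ((A ∪ B) △ (A − (E △ A))))ᶜ = {3, 5, 7, 8, 9, 10, 11, 13, 14, 15, 16, 17, 18, 19}
D − A = {3, 11, 14, 15, 18}
D ∩ (D − A) = {3, 11, 14, 15, 18}
(D ∩ (D − A)) ∪ E = {3, 5, 6, 7, 8, 10, 11, 13, 14, 15, 16, 17, 18, 19}
C − ((D ∩ (D − A)) ∪ E) = {}
{3, 5, 7, 8, 9, 10, 11, 13, 14, 15, 16, 17, 18, 19} and {} share no elements.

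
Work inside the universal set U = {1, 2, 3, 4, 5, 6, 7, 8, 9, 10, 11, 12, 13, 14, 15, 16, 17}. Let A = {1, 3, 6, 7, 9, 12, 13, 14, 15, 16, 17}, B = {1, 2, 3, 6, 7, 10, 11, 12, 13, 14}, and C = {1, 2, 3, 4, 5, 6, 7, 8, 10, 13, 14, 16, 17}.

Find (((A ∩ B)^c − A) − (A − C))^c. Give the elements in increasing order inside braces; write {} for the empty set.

{1, 3, 6, 7, 9, 12, 13, 14, 15, 16, 17}

A ∩ B = {1, 3, 6, 7, 12, 13, 14}
(A ∩ B)^c = {2, 4, 5, 8, 9, 10, 11, 15, 16, 17}
(A ∩ B)^c − A = {2, 4, 5, 8, 10, 11}
A − C = {9, 12, 15}
((A ∩ B)^c − A) − (A − C) = {2, 4, 5, 8, 10, 11}
(((A ∩ B)^c − A) − (A − C))^c = {1, 3, 6, 7, 9, 12, 13, 14, 15, 16, 17}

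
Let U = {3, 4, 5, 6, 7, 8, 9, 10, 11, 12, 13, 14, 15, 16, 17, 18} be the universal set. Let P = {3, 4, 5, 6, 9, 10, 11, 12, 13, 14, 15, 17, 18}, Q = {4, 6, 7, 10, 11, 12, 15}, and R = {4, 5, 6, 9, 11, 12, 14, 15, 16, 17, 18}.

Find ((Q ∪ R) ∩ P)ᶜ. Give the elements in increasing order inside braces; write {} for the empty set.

{3, 7, 8, 13, 16}

Q ∪ R = {4, 5, 6, 7, 9, 10, 11, 12, 14, 15, 16, 17, 18}
(Q ∪ R) ∩ P = {4, 5, 6, 9, 10, 11, 12, 14, 15, 17, 18}
((Q ∪ R) ∩ P)ᶜ = {3, 7, 8, 13, 16}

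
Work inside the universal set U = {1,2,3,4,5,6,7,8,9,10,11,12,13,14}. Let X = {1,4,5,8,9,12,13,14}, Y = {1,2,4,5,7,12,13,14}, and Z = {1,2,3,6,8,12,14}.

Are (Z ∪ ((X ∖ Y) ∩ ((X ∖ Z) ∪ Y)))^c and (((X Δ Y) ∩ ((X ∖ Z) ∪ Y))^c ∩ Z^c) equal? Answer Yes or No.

X ∖ Y = {8,9}
X ∖ Z = {4,5,9,13}
(X ∖ Z) ∪ Y = {1,2,4,5,7,9,12,13,14}
(X ∖ Y) ∩ ((X ∖ Z) ∪ Y) = {9}
Z ∪ ((X ∖ Y) ∩ ((X ∖ Z) ∪ Y)) = {1,2,3,6,8,9,12,14}
(Z ∪ ((X ∖ Y) ∩ ((X ∖ Z) ∪ Y)))^c = {4,5,7,10,11,13}
X Δ Y = {2,7,8,9}
(X Δ Y) ∩ ((X ∖ Z) ∪ Y) = {2,7,9}
((X Δ Y) ∩ ((X ∖ Z) ∪ Y))^c = {1,3,4,5,6,8,10,11,12,13,14}
Z^c = {4,5,7,9,10,11,13}
((X Δ Y) ∩ ((X ∖ Z) ∪ Y))^c ∩ Z^c = {4,5,10,11,13}
7 ∈ (Z ∪ ((X ∖ Y) ∩ ((X ∖ Z) ∪ Y)))^c but 7 ∉ ((X Δ Y) ∩ ((X ∖ Z) ∪ Y))^c ∩ Z^c, so they differ.

No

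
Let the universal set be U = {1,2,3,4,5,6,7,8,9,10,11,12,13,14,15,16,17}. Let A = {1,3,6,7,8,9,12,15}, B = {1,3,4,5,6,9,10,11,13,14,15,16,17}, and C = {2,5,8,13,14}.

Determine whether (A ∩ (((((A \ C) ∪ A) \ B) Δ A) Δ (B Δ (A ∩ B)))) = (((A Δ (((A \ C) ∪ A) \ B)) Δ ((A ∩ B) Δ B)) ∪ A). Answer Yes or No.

A \ C = {1,3,6,7,9,12,15}
(A \ C) ∪ A = {1,3,6,7,8,9,12,15}
((A \ C) ∪ A) \ B = {7,8,12}
(((A \ C) ∪ A) \ B) Δ A = {1,3,6,9,15}
A ∩ B = {1,3,6,9,15}
B Δ (A ∩ B) = {4,5,10,11,13,14,16,17}
((((A \ C) ∪ A) \ B) Δ A) Δ (B Δ (A ∩ B)) = {1,3,4,5,6,9,10,11,13,14,15,16,17}
A ∩ (((((A \ C) ∪ A) \ B) Δ A) Δ (B Δ (A ∩ B))) = {1,3,6,9,15}
A Δ (((A \ C) ∪ A) \ B) = {1,3,6,9,15}
(A ∩ B) Δ B = {4,5,10,11,13,14,16,17}
(A Δ (((A \ C) ∪ A) \ B)) Δ ((A ∩ B) Δ B) = {1,3,4,5,6,9,10,11,13,14,15,16,17}
((A Δ (((A \ C) ∪ A) \ B)) Δ ((A ∩ B) Δ B)) ∪ A = {1,3,4,5,6,7,8,9,10,11,12,13,14,15,16,17}
4 ∈ ((A Δ (((A \ C) ∪ A) \ B)) Δ ((A ∩ B) Δ B)) ∪ A but 4 ∉ A ∩ (((((A \ C) ∪ A) \ B) Δ A) Δ (B Δ (A ∩ B))), so they differ.

No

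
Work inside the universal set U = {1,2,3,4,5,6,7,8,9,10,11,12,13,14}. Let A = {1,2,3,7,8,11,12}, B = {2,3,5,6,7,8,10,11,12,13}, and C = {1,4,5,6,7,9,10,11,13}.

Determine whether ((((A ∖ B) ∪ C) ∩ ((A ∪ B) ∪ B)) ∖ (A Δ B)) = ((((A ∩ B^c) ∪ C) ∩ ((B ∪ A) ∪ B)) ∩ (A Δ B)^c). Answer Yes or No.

Yes

A ∖ B = {1}
(A ∖ B) ∪ C = {1,4,5,6,7,9,10,11,13}
A ∪ B = {1,2,3,5,6,7,8,10,11,12,13}
(A ∪ B) ∪ B = {1,2,3,5,6,7,8,10,11,12,13}
((A ∖ B) ∪ C) ∩ ((A ∪ B) ∪ B) = {1,5,6,7,10,11,13}
A Δ B = {1,5,6,10,13}
(((A ∖ B) ∪ C) ∩ ((A ∪ B) ∪ B)) ∖ (A Δ B) = {7,11}
B^c = {1,4,9,14}
A ∩ B^c = {1}
(A ∩ B^c) ∪ C = {1,4,5,6,7,9,10,11,13}
B ∪ A = {1,2,3,5,6,7,8,10,11,12,13}
(B ∪ A) ∪ B = {1,2,3,5,6,7,8,10,11,12,13}
((A ∩ B^c) ∪ C) ∩ ((B ∪ A) ∪ B) = {1,5,6,7,10,11,13}
(A Δ B)^c = {2,3,4,7,8,9,11,12,14}
(((A ∩ B^c) ∪ C) ∩ ((B ∪ A) ∪ B)) ∩ (A Δ B)^c = {7,11}
Both equal {7,11}, so (((A ∖ B) ∪ C) ∩ ((A ∪ B) ∪ B)) ∖ (A Δ B) = (((A ∩ B^c) ∪ C) ∩ ((B ∪ A) ∪ B)) ∩ (A Δ B)^c.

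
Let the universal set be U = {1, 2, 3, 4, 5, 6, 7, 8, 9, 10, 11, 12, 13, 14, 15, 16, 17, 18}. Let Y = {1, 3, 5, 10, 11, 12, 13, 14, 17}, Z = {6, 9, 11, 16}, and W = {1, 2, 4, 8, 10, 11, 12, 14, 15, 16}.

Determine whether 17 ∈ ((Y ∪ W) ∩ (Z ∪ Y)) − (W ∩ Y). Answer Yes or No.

17 ∈ Y and 17 ∉ W, so 17 ∈ Y ∪ W
17 ∉ Z and 17 ∈ Y, so 17 ∈ Z ∪ Y
17 ∈ (Y ∪ W) and 17 ∈ (Z ∪ Y), so 17 ∈ (Y ∪ W) ∩ (Z ∪ Y)
17 ∉ W and 17 ∈ Y, so 17 ∉ W ∩ Y
17 ∈ ((Y ∪ W) ∩ (Z ∪ Y)) and 17 ∉ (W ∩ Y), so 17 ∈ ((Y ∪ W) ∩ (Z ∪ Y)) − (W ∩ Y)

Yes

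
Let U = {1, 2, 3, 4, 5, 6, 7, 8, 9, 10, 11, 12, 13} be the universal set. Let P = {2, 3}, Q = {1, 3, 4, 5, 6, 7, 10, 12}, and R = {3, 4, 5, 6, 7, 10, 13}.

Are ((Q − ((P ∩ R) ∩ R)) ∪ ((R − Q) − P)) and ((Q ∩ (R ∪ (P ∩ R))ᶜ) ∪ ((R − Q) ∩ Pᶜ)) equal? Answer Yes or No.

No

P ∩ R = {3}
(P ∩ R) ∩ R = {3}
Q − ((P ∩ R) ∩ R) = {1, 4, 5, 6, 7, 10, 12}
R − Q = {13}
(R − Q) − P = {13}
(Q − ((P ∩ R) ∩ R)) ∪ ((R − Q) − P) = {1, 4, 5, 6, 7, 10, 12, 13}
R ∪ (P ∩ R) = {3, 4, 5, 6, 7, 10, 13}
(R ∪ (P ∩ R))ᶜ = {1, 2, 8, 9, 11, 12}
Q ∩ (R ∪ (P ∩ R))ᶜ = {1, 12}
Pᶜ = {1, 4, 5, 6, 7, 8, 9, 10, 11, 12, 13}
(R − Q) ∩ Pᶜ = {13}
(Q ∩ (R ∪ (P ∩ R))ᶜ) ∪ ((R − Q) ∩ Pᶜ) = {1, 12, 13}
4 ∈ (Q − ((P ∩ R) ∩ R)) ∪ ((R − Q) − P) but 4 ∉ (Q ∩ (R ∪ (P ∩ R))ᶜ) ∪ ((R − Q) ∩ Pᶜ), so they differ.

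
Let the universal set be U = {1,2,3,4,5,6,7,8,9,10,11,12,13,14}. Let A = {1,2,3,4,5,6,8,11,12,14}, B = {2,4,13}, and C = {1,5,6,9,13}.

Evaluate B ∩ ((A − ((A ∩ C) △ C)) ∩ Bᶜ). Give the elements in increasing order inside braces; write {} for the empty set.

{}

A ∩ C = {1,5,6}
(A ∩ C) △ C = {9,13}
A − ((A ∩ C) △ C) = {1,2,3,4,5,6,8,11,12,14}
Bᶜ = {1,3,5,6,7,8,9,10,11,12,14}
(A − ((A ∩ C) △ C)) ∩ Bᶜ = {1,3,5,6,8,11,12,14}
B ∩ ((A − ((A ∩ C) △ C)) ∩ Bᶜ) = {}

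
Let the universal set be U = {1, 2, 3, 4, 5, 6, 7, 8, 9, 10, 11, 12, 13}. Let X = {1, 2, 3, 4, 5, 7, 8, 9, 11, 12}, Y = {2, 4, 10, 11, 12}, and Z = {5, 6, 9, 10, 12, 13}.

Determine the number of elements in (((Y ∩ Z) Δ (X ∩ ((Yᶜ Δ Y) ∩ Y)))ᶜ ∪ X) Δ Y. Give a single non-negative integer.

Y ∩ Z = {10, 12}
Yᶜ = {1, 3, 5, 6, 7, 8, 9, 13}
Yᶜ Δ Y = {1, 2, 3, 4, 5, 6, 7, 8, 9, 10, 11, 12, 13}
(Yᶜ Δ Y) ∩ Y = {2, 4, 10, 11, 12}
X ∩ ((Yᶜ Δ Y) ∩ Y) = {2, 4, 11, 12}
(Y ∩ Z) Δ (X ∩ ((Yᶜ Δ Y) ∩ Y)) = {2, 4, 10, 11}
((Y ∩ Z) Δ (X ∩ ((Yᶜ Δ Y) ∩ Y)))ᶜ = {1, 3, 5, 6, 7, 8, 9, 12, 13}
((Y ∩ Z) Δ (X ∩ ((Yᶜ Δ Y) ∩ Y)))ᶜ ∪ X = {1, 2, 3, 4, 5, 6, 7, 8, 9, 11, 12, 13}
(((Y ∩ Z) Δ (X ∩ ((Yᶜ Δ Y) ∩ Y)))ᶜ ∪ X) Δ Y = {1, 3, 5, 6, 7, 8, 9, 10, 13}
|(((Y ∩ Z) Δ (X ∩ ((Yᶜ Δ Y) ∩ Y)))ᶜ ∪ X) Δ Y| = 9

9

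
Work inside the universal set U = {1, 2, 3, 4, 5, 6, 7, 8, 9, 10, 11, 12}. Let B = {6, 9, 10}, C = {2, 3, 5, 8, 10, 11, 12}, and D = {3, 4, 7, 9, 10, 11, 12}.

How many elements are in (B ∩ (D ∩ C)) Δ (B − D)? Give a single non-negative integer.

D ∩ C = {3, 10, 11, 12}
B ∩ (D ∩ C) = {10}
B − D = {6}
(B ∩ (D ∩ C)) Δ (B − D) = {6, 10}
|(B ∩ (D ∩ C)) Δ (B − D)| = 2

2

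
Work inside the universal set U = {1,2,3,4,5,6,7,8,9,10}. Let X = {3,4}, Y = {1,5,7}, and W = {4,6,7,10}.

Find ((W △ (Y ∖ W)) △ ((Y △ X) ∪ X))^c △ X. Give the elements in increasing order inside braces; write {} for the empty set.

Y ∖ W = {1,5}
W △ (Y ∖ W) = {1,4,5,6,7,10}
Y △ X = {1,3,4,5,7}
(Y △ X) ∪ X = {1,3,4,5,7}
(W △ (Y ∖ W)) △ ((Y △ X) ∪ X) = {3,6,10}
((W △ (Y ∖ W)) △ ((Y △ X) ∪ X))^c = {1,2,4,5,7,8,9}
((W △ (Y ∖ W)) △ ((Y △ X) ∪ X))^c △ X = {1,2,3,5,7,8,9}

{1,2,3,5,7,8,9}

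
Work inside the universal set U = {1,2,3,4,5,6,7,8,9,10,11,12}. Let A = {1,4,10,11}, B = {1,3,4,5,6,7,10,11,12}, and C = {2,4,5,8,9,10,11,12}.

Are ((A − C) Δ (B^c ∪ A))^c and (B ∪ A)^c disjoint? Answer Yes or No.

Yes

A − C = {1}
B^c = {2,8,9}
B^c ∪ A = {1,2,4,8,9,10,11}
(A − C) Δ (B^c ∪ A) = {2,4,8,9,10,11}
((A − C) Δ (B^c ∪ A))^c = {1,3,5,6,7,12}
B ∪ A = {1,3,4,5,6,7,10,11,12}
(B ∪ A)^c = {2,8,9}
{1,3,5,6,7,12} and {2,8,9} share no elements.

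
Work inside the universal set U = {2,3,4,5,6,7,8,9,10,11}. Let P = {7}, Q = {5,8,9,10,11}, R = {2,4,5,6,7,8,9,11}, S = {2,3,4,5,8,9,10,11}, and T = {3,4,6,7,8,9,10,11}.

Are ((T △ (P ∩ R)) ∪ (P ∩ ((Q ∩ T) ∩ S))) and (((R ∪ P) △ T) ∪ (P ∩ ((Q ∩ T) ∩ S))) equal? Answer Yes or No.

No

P ∩ R = {7}
T △ (P ∩ R) = {3,4,6,8,9,10,11}
Q ∩ T = {8,9,10,11}
(Q ∩ T) ∩ S = {8,9,10,11}
P ∩ ((Q ∩ T) ∩ S) = {}
(T △ (P ∩ R)) ∪ (P ∩ ((Q ∩ T) ∩ S)) = {3,4,6,8,9,10,11}
R ∪ P = {2,4,5,6,7,8,9,11}
(R ∪ P) △ T = {2,3,5,10}
((R ∪ P) △ T) ∪ (P ∩ ((Q ∩ T) ∩ S)) = {2,3,5,10}
2 ∈ ((R ∪ P) △ T) ∪ (P ∩ ((Q ∩ T) ∩ S)) but 2 ∉ (T △ (P ∩ R)) ∪ (P ∩ ((Q ∩ T) ∩ S)), so they differ.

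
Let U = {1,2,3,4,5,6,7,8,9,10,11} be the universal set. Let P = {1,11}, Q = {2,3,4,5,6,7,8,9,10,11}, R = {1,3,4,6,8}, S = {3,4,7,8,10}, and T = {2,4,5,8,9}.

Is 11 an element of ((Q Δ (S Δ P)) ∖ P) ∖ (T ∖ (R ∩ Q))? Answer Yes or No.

11 ∉ S and 11 ∈ P, so 11 ∈ S Δ P
11 ∈ Q and 11 ∈ (S Δ P), so 11 ∉ Q Δ (S Δ P)
11 ∉ (Q Δ (S Δ P)) and 11 ∈ P, so 11 ∉ (Q Δ (S Δ P)) ∖ P
11 ∉ R and 11 ∈ Q, so 11 ∉ R ∩ Q
11 ∉ T and 11 ∉ (R ∩ Q), so 11 ∉ T ∖ (R ∩ Q)
11 ∉ ((Q Δ (S Δ P)) ∖ P) and 11 ∉ (T ∖ (R ∩ Q)), so 11 ∉ ((Q Δ (S Δ P)) ∖ P) ∖ (T ∖ (R ∩ Q))

No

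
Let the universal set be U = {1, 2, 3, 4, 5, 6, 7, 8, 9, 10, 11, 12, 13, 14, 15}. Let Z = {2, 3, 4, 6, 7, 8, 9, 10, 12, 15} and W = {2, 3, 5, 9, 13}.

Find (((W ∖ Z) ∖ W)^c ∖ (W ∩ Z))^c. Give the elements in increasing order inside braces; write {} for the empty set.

{2, 3, 9}

W ∖ Z = {5, 13}
(W ∖ Z) ∖ W = {}
((W ∖ Z) ∖ W)^c = {1, 2, 3, 4, 5, 6, 7, 8, 9, 10, 11, 12, 13, 14, 15}
W ∩ Z = {2, 3, 9}
((W ∖ Z) ∖ W)^c ∖ (W ∩ Z) = {1, 4, 5, 6, 7, 8, 10, 11, 12, 13, 14, 15}
(((W ∖ Z) ∖ W)^c ∖ (W ∩ Z))^c = {2, 3, 9}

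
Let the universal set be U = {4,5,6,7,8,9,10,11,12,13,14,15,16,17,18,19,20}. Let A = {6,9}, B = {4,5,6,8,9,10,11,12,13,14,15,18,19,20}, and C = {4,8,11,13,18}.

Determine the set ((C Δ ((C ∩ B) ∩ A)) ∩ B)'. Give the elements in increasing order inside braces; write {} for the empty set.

{5,6,7,9,10,12,14,15,16,17,19,20}

C ∩ B = {4,8,11,13,18}
(C ∩ B) ∩ A = {}
C Δ ((C ∩ B) ∩ A) = {4,8,11,13,18}
(C Δ ((C ∩ B) ∩ A)) ∩ B = {4,8,11,13,18}
((C Δ ((C ∩ B) ∩ A)) ∩ B)' = {5,6,7,9,10,12,14,15,16,17,19,20}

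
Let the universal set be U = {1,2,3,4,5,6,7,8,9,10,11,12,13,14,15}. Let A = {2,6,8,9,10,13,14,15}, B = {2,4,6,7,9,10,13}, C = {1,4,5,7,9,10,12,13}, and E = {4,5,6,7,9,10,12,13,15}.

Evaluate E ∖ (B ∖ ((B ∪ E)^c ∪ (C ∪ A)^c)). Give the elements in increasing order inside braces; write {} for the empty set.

{5,12,15}

B ∪ E = {2,4,5,6,7,9,10,12,13,15}
(B ∪ E)^c = {1,3,8,11,14}
C ∪ A = {1,2,4,5,6,7,8,9,10,12,13,14,15}
(C ∪ A)^c = {3,11}
(B ∪ E)^c ∪ (C ∪ A)^c = {1,3,8,11,14}
B ∖ ((B ∪ E)^c ∪ (C ∪ A)^c) = {2,4,6,7,9,10,13}
E ∖ (B ∖ ((B ∪ E)^c ∪ (C ∪ A)^c)) = {5,12,15}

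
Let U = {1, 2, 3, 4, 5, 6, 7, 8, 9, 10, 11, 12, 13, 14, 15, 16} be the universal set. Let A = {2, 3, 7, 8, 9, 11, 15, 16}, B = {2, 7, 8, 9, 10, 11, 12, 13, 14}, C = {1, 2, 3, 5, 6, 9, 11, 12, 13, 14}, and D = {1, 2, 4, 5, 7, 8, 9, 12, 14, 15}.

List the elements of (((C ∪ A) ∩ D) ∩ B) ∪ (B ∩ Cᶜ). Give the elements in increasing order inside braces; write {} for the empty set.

{2, 7, 8, 9, 10, 12, 14}

C ∪ A = {1, 2, 3, 5, 6, 7, 8, 9, 11, 12, 13, 14, 15, 16}
(C ∪ A) ∩ D = {1, 2, 5, 7, 8, 9, 12, 14, 15}
((C ∪ A) ∩ D) ∩ B = {2, 7, 8, 9, 12, 14}
Cᶜ = {4, 7, 8, 10, 15, 16}
B ∩ Cᶜ = {7, 8, 10}
(((C ∪ A) ∩ D) ∩ B) ∪ (B ∩ Cᶜ) = {2, 7, 8, 9, 10, 12, 14}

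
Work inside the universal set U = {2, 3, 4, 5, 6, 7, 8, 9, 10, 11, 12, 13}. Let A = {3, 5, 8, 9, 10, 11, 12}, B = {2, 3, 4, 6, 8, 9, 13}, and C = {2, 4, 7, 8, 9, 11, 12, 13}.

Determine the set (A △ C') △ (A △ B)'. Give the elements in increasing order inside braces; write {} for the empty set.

{3, 6, 7, 11, 12}

C' = {3, 5, 6, 10}
A △ C' = {6, 8, 9, 11, 12}
A △ B = {2, 4, 5, 6, 10, 11, 12, 13}
(A △ B)' = {3, 7, 8, 9}
(A △ C') △ (A △ B)' = {3, 6, 7, 11, 12}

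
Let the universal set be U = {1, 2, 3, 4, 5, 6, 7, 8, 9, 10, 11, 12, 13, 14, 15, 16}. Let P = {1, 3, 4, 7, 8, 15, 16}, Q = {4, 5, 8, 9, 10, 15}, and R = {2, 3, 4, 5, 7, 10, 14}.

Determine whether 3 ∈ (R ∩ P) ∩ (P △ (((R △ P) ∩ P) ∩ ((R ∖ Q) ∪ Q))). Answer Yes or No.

3 ∈ R and 3 ∈ P, so 3 ∈ R ∩ P
3 ∈ R and 3 ∈ P, so 3 ∉ R △ P
3 ∉ (R △ P) and 3 ∈ P, so 3 ∉ (R △ P) ∩ P
3 ∈ R and 3 ∉ Q, so 3 ∈ R ∖ Q
3 ∈ (R ∖ Q) and 3 ∉ Q, so 3 ∈ (R ∖ Q) ∪ Q
3 ∉ ((R △ P) ∩ P) and 3 ∈ ((R ∖ Q) ∪ Q), so 3 ∉ ((R △ P) ∩ P) ∩ ((R ∖ Q) ∪ Q)
3 ∈ P and 3 ∉ (((R △ P) ∩ P) ∩ ((R ∖ Q) ∪ Q)), so 3 ∈ P △ (((R △ P) ∩ P) ∩ ((R ∖ Q) ∪ Q))
3 ∈ (R ∩ P) and 3 ∈ (P △ (((R △ P) ∩ P) ∩ ((R ∖ Q) ∪ Q))), so 3 ∈ (R ∩ P) ∩ (P △ (((R △ P) ∩ P) ∩ ((R ∖ Q) ∪ Q)))

Yes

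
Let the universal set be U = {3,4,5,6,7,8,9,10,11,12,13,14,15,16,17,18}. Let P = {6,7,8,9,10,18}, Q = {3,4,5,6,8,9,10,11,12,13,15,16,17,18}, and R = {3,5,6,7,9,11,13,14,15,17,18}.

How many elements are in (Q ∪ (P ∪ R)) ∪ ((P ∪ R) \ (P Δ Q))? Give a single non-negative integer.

P ∪ R = {3,5,6,7,8,9,10,11,13,14,15,17,18}
Q ∪ (P ∪ R) = {3,4,5,6,7,8,9,10,11,12,13,14,15,16,17,18}
P Δ Q = {3,4,5,7,11,12,13,15,16,17}
(P ∪ R) \ (P Δ Q) = {6,8,9,10,14,18}
(Q ∪ (P ∪ R)) ∪ ((P ∪ R) \ (P Δ Q)) = {3,4,5,6,7,8,9,10,11,12,13,14,15,16,17,18}
|(Q ∪ (P ∪ R)) ∪ ((P ∪ R) \ (P Δ Q))| = 16

16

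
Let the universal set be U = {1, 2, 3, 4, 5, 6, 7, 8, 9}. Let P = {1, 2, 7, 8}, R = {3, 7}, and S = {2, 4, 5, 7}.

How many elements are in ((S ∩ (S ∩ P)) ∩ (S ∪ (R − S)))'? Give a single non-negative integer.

7

S ∩ P = {2, 7}
S ∩ (S ∩ P) = {2, 7}
R − S = {3}
S ∪ (R − S) = {2, 3, 4, 5, 7}
(S ∩ (S ∩ P)) ∩ (S ∪ (R − S)) = {2, 7}
((S ∩ (S ∩ P)) ∩ (S ∪ (R − S)))' = {1, 3, 4, 5, 6, 8, 9}
|((S ∩ (S ∩ P)) ∩ (S ∪ (R − S)))'| = 7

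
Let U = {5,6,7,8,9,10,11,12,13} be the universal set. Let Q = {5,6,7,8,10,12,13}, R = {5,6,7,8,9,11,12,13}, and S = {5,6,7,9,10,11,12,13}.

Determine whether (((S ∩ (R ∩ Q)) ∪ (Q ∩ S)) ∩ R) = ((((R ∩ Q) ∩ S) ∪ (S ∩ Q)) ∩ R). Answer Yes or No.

Yes

R ∩ Q = {5,6,7,8,12,13}
S ∩ (R ∩ Q) = {5,6,7,12,13}
Q ∩ S = {5,6,7,10,12,13}
(S ∩ (R ∩ Q)) ∪ (Q ∩ S) = {5,6,7,10,12,13}
((S ∩ (R ∩ Q)) ∪ (Q ∩ S)) ∩ R = {5,6,7,12,13}
(R ∩ Q) ∩ S = {5,6,7,12,13}
S ∩ Q = {5,6,7,10,12,13}
((R ∩ Q) ∩ S) ∪ (S ∩ Q) = {5,6,7,10,12,13}
(((R ∩ Q) ∩ S) ∪ (S ∩ Q)) ∩ R = {5,6,7,12,13}
Both equal {5,6,7,12,13}, so ((S ∩ (R ∩ Q)) ∪ (Q ∩ S)) ∩ R = (((R ∩ Q) ∩ S) ∪ (S ∩ Q)) ∩ R.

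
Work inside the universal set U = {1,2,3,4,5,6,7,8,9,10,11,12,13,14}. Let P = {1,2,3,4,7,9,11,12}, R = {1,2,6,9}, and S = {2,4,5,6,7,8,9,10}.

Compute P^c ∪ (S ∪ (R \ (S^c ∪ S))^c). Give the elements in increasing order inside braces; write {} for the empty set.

P^c = {5,6,8,10,13,14}
S^c = {1,3,11,12,13,14}
S^c ∪ S = {1,2,3,4,5,6,7,8,9,10,11,12,13,14}
R \ (S^c ∪ S) = {}
(R \ (S^c ∪ S))^c = {1,2,3,4,5,6,7,8,9,10,11,12,13,14}
S ∪ (R \ (S^c ∪ S))^c = {1,2,3,4,5,6,7,8,9,10,11,12,13,14}
P^c ∪ (S ∪ (R \ (S^c ∪ S))^c) = {1,2,3,4,5,6,7,8,9,10,11,12,13,14}

{1,2,3,4,5,6,7,8,9,10,11,12,13,14}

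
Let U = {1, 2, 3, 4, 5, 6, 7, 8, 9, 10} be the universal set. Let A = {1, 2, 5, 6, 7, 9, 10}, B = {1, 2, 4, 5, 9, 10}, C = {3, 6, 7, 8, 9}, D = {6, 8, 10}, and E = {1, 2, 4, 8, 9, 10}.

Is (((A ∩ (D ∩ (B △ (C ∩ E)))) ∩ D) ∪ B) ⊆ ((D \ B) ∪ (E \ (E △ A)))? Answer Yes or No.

C ∩ E = {8, 9}
B △ (C ∩ E) = {1, 2, 4, 5, 8, 10}
D ∩ (B △ (C ∩ E)) = {8, 10}
A ∩ (D ∩ (B △ (C ∩ E))) = {10}
(A ∩ (D ∩ (B △ (C ∩ E)))) ∩ D = {10}
((A ∩ (D ∩ (B △ (C ∩ E)))) ∩ D) ∪ B = {1, 2, 4, 5, 9, 10}
D \ B = {6, 8}
E △ A = {4, 5, 6, 7, 8}
E \ (E △ A) = {1, 2, 9, 10}
(D \ B) ∪ (E \ (E △ A)) = {1, 2, 6, 8, 9, 10}
4 ∈ ((A ∩ (D ∩ (B △ (C ∩ E)))) ∩ D) ∪ B but 4 ∉ (D \ B) ∪ (E \ (E △ A)), so the inclusion fails.

No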